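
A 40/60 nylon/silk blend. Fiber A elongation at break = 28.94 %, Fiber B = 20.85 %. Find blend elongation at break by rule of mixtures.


Formula: Blend property = (fraction_A * property_A) + (fraction_B * property_B)
Step 1: Contribution A = 40/100 * 28.94 % = 11.576 %
Step 2: Contribution B = 60/100 * 20.85 % = 12.51 %
Step 3: Blend elongation at break = 11.576 + 12.51 = 24.086 %

24.086 %


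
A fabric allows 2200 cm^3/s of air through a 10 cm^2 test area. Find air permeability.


Formula: Air Permeability = Airflow / Test Area
AP = 2200 cm^3/s / 10 cm^2
AP = 220.0 cm^3/s/cm^2

220.0 cm^3/s/cm^2


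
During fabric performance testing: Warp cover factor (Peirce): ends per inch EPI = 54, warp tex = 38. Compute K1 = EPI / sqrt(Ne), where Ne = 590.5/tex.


Formula: K1 = EPI / sqrt(Ne), with Ne = 590.5 / tex_warp
Step 1: Ne = 590.5 / 38 = 15.539
Step 2: sqrt(Ne) = sqrt(15.539) = 3.942
Step 3: K1 = 54 / 3.942 = 13.7

13.7


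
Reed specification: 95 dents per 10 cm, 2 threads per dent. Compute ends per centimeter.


Formula: EPC = (dents per 10 cm * ends per dent) / 10
Step 1: Total ends per 10 cm = 95 * 2 = 190
Step 2: EPC = 190 / 10 = 19.0 ends/cm

19.0 ends/cm


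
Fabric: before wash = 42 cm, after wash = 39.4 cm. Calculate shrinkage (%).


Formula: Shrinkage% = ((L_before - L_after) / L_before) * 100
Step 1: Shrinkage = 42 - 39.4 = 2.6 cm
Step 2: Shrinkage% = (2.6 / 42) * 100
Step 3: Shrinkage% = 0.061905 * 100 = 6.1905% ≈ 6.2%

6.2%


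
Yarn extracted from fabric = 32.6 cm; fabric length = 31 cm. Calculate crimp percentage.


Formula: Crimp% = ((L_yarn - L_fabric) / L_fabric) * 100
Step 1: Extension = 32.6 - 31 = 1.6 cm
Step 2: Crimp% = (1.6 / 31) * 100
Step 3: Crimp% = 0.051613 * 100 = 5.1613% ≈ 5.2%

5.2%


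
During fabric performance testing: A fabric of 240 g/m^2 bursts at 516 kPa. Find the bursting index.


Formula: Bursting Index = Bursting Strength / Fabric GSM
BI = 516 kPa / 240 g/m^2
BI = 2.150 kPa/(g/m^2)

2.150 kPa/(g/m^2)


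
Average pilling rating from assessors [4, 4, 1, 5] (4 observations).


Formula: Mean = sum / count
Sum = 4 + 4 + 1 + 5 = 14
Mean = 14 / 4 = 3.5

3.5


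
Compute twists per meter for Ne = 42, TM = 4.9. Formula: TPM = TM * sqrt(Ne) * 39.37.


Formula: TPM = TM * sqrt(Ne) * 39.37
Step 1: sqrt(Ne) = sqrt(42) = 6.4807
Step 2: TM * sqrt(Ne) = 4.9 * 6.4807 = 31.7554
Step 3: TPM = 31.7554 * 39.37 = 1250 twists/m

1250 twists/m


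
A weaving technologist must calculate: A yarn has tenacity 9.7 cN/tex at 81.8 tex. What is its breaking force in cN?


Formula: Breaking force = Tenacity * Linear density
F = 9.7 cN/tex * 81.8 tex
F = 793.46 cN

793.46 cN


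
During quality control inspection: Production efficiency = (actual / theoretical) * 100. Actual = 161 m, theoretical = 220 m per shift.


Formula: Efficiency% = (Actual output / Theoretical output) * 100
Efficiency% = (161 / 220) * 100
Efficiency% = 0.731818 * 100 = 73.1818% ≈ 73.2%

73.2%


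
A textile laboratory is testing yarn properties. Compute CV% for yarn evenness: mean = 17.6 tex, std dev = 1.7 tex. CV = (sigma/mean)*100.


Formula: CV% = (standard deviation / mean) * 100
Step 1: Ratio = 1.7 / 17.6 = 0.096591
Step 2: CV% = 0.096591 * 100 = 9.6591% ≈ 9.7%

9.7%


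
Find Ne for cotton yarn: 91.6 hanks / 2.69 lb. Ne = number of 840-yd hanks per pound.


Formula: Ne = hanks / mass_lb
Substituting: Ne = 91.6 / 2.69
Ne = 34.1

34.1 Ne


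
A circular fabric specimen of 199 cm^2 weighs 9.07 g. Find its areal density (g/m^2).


Formula: GSM = mass_g / area_m2
Step 1: Convert area: 199 cm^2 = 199 / 10000 = 0.0199 m^2
Step 2: GSM = 9.07 g / 0.0199 m^2 = 455.8 g/m^2

455.8 g/m^2


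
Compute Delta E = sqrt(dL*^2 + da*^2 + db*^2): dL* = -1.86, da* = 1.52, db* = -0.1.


Formula: Delta E = sqrt(dL*^2 + da*^2 + db*^2)
Step 1: dL*^2 = (-1.86)^2 = 3.4596
Step 2: da*^2 = 1.52^2 = 2.3104
Step 3: db*^2 = (-0.1)^2 = 0.01
Step 4: Sum = 3.4596 + 2.3104 + 0.01 = 5.78
Step 5: Delta E = sqrt(5.78) = 2.4

2.4 Delta E


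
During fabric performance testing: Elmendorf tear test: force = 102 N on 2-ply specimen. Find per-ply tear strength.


Formula: Per-ply strength = Total force / Number of plies
Per-ply = 102 N / 2
Per-ply = 51 N

51 N


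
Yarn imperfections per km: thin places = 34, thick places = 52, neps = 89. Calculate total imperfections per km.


Formula: Total = thin places + thick places + neps
Total = 34 + 52 + 89
Total = 175 imperfections/km

175 imperfections/km


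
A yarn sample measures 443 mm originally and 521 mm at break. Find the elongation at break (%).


Formula: Elongation (%) = ((L_break - L0) / L0) * 100
Step 1: Extension = 521 - 443 = 78 mm
Step 2: Elongation = (78 / 443) * 100
Step 3: Elongation = 0.176072 * 100 = 17.6072% ≈ 17.6%

17.6%


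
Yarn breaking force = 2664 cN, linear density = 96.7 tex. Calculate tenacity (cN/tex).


Formula: Tenacity = Breaking force / Linear density
Tenacity = 2664 cN / 96.7 tex
Tenacity = 27.55 cN/tex

27.55 cN/tex


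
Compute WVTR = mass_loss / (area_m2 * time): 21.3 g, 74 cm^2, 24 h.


Formula: WVTR = mass_loss / (area * time)
Step 1: Convert area: 74 cm^2 = 0.0074 m^2
Step 2: WVTR = 21.3 g / (0.0074 m^2 * 24 h)
Step 3: WVTR = 21.3 / 0.1776 = 119.9 g/m^2/h

119.9 g/m^2/h


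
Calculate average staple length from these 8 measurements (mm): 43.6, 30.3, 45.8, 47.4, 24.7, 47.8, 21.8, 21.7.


Formula: Mean = sum of lengths / count
Sum = 43.6 + 30.3 + 45.8 + 47.4 + 24.7 + 47.8 + 21.8 + 21.7
Sum = 283.1 mm
Mean = 283.1 / 8 = 35.39 mm

35.39 mm


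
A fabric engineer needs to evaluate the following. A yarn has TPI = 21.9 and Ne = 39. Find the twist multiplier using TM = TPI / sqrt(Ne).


Formula: TM = TPI / sqrt(Ne)
Step 1: sqrt(Ne) = sqrt(39) = 6.245
Step 2: TM = 21.9 / 6.245 = 3.51

3.51 TM


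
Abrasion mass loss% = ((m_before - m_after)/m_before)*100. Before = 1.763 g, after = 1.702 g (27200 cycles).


Formula: Mass loss% = ((m_before - m_after) / m_before) * 100
Step 1: Mass loss = 1.763 - 1.702 = 0.061 g
Step 2: Ratio = 0.061 / 1.763 = 0.0346001
Step 3: Mass loss% = 0.0346001 * 100 = 3.46001% ≈ 3.46%

3.46%


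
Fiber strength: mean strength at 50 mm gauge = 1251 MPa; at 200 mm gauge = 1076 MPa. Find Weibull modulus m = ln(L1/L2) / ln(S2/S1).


Formula: m = ln(L1/L2) / ln(S2/S1)
Step 1: ln(L1/L2) = ln(50/200) = -1.38629
Step 2: S2/S1 = 1076/1251 = 0.86011
Step 3: ln(S2/S1) = ln(0.86011) = -0.15069
Step 4: m = -1.38629 / -0.15069 = 9.20

9.20 (Weibull m)


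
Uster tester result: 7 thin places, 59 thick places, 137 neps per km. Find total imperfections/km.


Formula: Total = thin places + thick places + neps
Total = 7 + 59 + 137
Total = 203 imperfections/km

203 imperfections/km


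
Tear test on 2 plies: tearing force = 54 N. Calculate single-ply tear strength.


Formula: Per-ply strength = Total force / Number of plies
Per-ply = 54 N / 2
Per-ply = 27 N

27 N


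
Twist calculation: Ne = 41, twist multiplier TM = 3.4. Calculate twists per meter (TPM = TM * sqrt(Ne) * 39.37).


Formula: TPM = TM * sqrt(Ne) * 39.37
Step 1: sqrt(Ne) = sqrt(41) = 6.4031
Step 2: TM * sqrt(Ne) = 3.4 * 6.4031 = 21.7705
Step 3: TPM = 21.7705 * 39.37 = 857 twists/m

857 twists/m


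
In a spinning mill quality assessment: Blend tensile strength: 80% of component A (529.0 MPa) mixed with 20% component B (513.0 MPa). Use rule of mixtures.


Formula: Blend property = (fraction_A * property_A) + (fraction_B * property_B)
Step 1: Contribution A = 80/100 * 529.0 MPa = 423.2 MPa
Step 2: Contribution B = 20/100 * 513.0 MPa = 102.6 MPa
Step 3: Blend tensile strength = 423.2 + 102.6 = 525.8 MPa

525.8 MPa


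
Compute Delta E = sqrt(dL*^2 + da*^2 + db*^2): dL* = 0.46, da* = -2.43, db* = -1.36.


Formula: Delta E = sqrt(dL*^2 + da*^2 + db*^2)
Step 1: dL*^2 = 0.46^2 = 0.2116
Step 2: da*^2 = (-2.43)^2 = 5.9049
Step 3: db*^2 = (-1.36)^2 = 1.8496
Step 4: Sum = 0.2116 + 5.9049 + 1.8496 = 7.9661
Step 5: Delta E = sqrt(7.9661) = 2.82

2.82 Delta E


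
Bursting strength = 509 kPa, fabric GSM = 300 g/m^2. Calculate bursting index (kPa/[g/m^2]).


Formula: Bursting Index = Bursting Strength / Fabric GSM
BI = 509 kPa / 300 g/m^2
BI = 1.697 kPa/(g/m^2)

1.697 kPa/(g/m^2)


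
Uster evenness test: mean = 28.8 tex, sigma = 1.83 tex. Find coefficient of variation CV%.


Formula: CV% = (standard deviation / mean) * 100
Step 1: Ratio = 1.83 / 28.8 = 0.063542
Step 2: CV% = 0.063542 * 100 = 6.3542% ≈ 6.4%

6.4%


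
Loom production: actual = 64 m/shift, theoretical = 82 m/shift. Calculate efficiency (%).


Formula: Efficiency% = (Actual output / Theoretical output) * 100
Efficiency% = (64 / 82) * 100
Efficiency% = 0.780488 * 100 = 78.0488% ≈ 78.0%

78.0%


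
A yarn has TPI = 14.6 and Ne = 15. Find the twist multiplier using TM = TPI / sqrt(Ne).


Formula: TM = TPI / sqrt(Ne)
Step 1: sqrt(Ne) = sqrt(15) = 3.873
Step 2: TM = 14.6 / 3.873 = 3.77

3.77 TM


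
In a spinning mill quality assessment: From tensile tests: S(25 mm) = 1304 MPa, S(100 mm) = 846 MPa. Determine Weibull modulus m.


Formula: m = ln(L1/L2) / ln(S2/S1)
Step 1: ln(L1/L2) = ln(25/100) = -1.38629
Step 2: S2/S1 = 846/1304 = 0.64877
Step 3: ln(S2/S1) = ln(0.64877) = -0.43268
Step 4: m = -1.38629 / -0.43268 = 3.20

3.20 (Weibull m)


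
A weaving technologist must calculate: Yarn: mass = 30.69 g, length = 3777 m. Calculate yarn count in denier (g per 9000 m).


Formula: den = (mass_g / length_m) * 9000
Substituting: den = (30.69 / 3777) * 9000
Intermediate: 30.69 / 3777 = 0.0081255 g/m
den = 0.0081255 * 9000 = 73.1 denier

73.1 denier


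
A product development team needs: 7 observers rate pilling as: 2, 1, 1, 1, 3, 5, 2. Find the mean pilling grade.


Formula: Mean = sum / count
Sum = 2 + 1 + 1 + 1 + 3 + 5 + 2 = 15
Mean = 15 / 7 = 2.1

2.1


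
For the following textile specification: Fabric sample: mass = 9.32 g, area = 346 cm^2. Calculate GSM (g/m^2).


Formula: GSM = mass_g / area_m2
Step 1: Convert area: 346 cm^2 = 346 / 10000 = 0.0346 m^2
Step 2: GSM = 9.32 g / 0.0346 m^2 = 269.4 g/m^2

269.4 g/m^2


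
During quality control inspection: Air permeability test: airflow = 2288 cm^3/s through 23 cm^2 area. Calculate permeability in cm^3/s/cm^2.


Formula: Air Permeability = Airflow / Test Area
AP = 2288 cm^3/s / 23 cm^2
AP = 99.5 cm^3/s/cm^2

99.5 cm^3/s/cm^2


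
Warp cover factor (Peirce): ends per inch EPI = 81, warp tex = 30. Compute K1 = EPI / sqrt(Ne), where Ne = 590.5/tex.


Formula: K1 = EPI / sqrt(Ne), with Ne = 590.5 / tex_warp
Step 1: Ne = 590.5 / 30 = 19.683
Step 2: sqrt(Ne) = sqrt(19.683) = 4.4366
Step 3: K1 = 81 / 4.4366 = 18.3

18.3


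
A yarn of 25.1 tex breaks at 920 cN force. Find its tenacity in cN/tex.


Formula: Tenacity = Breaking force / Linear density
Tenacity = 920 cN / 25.1 tex
Tenacity = 36.65 cN/tex

36.65 cN/tex


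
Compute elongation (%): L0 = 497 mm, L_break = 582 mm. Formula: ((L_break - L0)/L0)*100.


Formula: Elongation (%) = ((L_break - L0) / L0) * 100
Step 1: Extension = 582 - 497 = 85 mm
Step 2: Elongation = (85 / 497) * 100
Step 3: Elongation = 0.171026 * 100 = 17.1026% ≈ 17.1%

17.1%


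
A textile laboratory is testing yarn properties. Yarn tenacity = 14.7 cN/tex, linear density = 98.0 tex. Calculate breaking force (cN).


Formula: Breaking force = Tenacity * Linear density
F = 14.7 cN/tex * 98.0 tex
F = 1440.60 cN

1440.60 cN


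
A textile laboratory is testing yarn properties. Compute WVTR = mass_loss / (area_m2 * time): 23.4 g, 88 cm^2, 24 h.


Formula: WVTR = mass_loss / (area * time)
Step 1: Convert area: 88 cm^2 = 0.0088 m^2
Step 2: WVTR = 23.4 g / (0.0088 m^2 * 24 h)
Step 3: WVTR = 23.4 / 0.2112 = 110.8 g/m^2/h

110.8 g/m^2/h


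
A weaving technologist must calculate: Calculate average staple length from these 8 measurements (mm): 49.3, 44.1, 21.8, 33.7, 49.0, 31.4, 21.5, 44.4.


Formula: Mean = sum of lengths / count
Sum = 49.3 + 44.1 + 21.8 + 33.7 + 49.0 + 31.4 + 21.5 + 44.4
Sum = 295.2 mm
Mean = 295.2 / 8 = 36.90 mm

36.90 mm


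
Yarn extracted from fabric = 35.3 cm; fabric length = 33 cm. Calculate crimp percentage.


Formula: Crimp% = ((L_yarn - L_fabric) / L_fabric) * 100
Step 1: Extension = 35.3 - 33 = 2.3 cm
Step 2: Crimp% = (2.3 / 33) * 100
Step 3: Crimp% = 0.069697 * 100 = 6.9697% ≈ 7.0%

7.0%


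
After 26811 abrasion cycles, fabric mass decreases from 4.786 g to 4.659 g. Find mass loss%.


Formula: Mass loss% = ((m_before - m_after) / m_before) * 100
Step 1: Mass loss = 4.786 - 4.659 = 0.127 g
Step 2: Ratio = 0.127 / 4.786 = 0.0265357
Step 3: Mass loss% = 0.0265357 * 100 = 2.65357% ≈ 2.65%

2.65%


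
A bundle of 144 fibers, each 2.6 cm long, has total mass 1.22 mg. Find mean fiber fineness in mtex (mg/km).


Formula: fineness (mtex) = mass (mg) / total length (km) = (mass_mg / total_length_m) * 1000
Step 1: Convert fiber length: 2.6 cm = 0.026 m
Step 2: Total fiber length = 144 * 0.026 = 3.744 m
Step 3: Linear density = 1.22 mg / 3.744 m = 0.3259 mg/m
Step 4: fineness = 0.3259 * 1000 = 325.9 mtex

325.9 mtex


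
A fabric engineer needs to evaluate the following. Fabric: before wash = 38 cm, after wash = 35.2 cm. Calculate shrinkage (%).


Formula: Shrinkage% = ((L_before - L_after) / L_before) * 100
Step 1: Shrinkage = 38 - 35.2 = 2.8 cm
Step 2: Shrinkage% = (2.8 / 38) * 100
Step 3: Shrinkage% = 0.073684 * 100 = 7.3684% ≈ 7.4%

7.4%


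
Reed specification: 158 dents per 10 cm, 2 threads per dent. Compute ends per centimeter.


Formula: EPC = (dents per 10 cm * ends per dent) / 10
Step 1: Total ends per 10 cm = 158 * 2 = 316
Step 2: EPC = 316 / 10 = 31.6 ends/cm

31.6 ends/cm


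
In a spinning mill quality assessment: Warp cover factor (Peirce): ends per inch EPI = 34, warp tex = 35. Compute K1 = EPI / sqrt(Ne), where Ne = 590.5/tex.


Formula: K1 = EPI / sqrt(Ne), with Ne = 590.5 / tex_warp
Step 1: Ne = 590.5 / 35 = 16.871
Step 2: sqrt(Ne) = sqrt(16.871) = 4.1074
Step 3: K1 = 34 / 4.1074 = 8.3

8.3


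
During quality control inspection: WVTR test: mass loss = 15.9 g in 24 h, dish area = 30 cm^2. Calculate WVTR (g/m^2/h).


Formula: WVTR = mass_loss / (area * time)
Step 1: Convert area: 30 cm^2 = 0.003 m^2
Step 2: WVTR = 15.9 g / (0.003 m^2 * 24 h)
Step 3: WVTR = 15.9 / 0.072 = 220.8 g/m^2/h

220.8 g/m^2/h


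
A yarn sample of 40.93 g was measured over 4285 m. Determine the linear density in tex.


Formula: Tex = (mass_g / length_m) * 1000
Substituting: Tex = (40.93 / 4285) * 1000
Intermediate: 40.93 / 4285 = 0.00955193 g/m
Tex = 0.00955193 * 1000 = 9.55 tex

9.55 tex


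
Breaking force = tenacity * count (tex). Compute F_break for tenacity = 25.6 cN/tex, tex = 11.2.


Formula: Breaking force = Tenacity * Linear density
F = 25.6 cN/tex * 11.2 tex
F = 286.72 cN

286.72 cN


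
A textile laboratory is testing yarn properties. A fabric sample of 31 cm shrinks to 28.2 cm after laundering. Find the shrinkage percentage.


Formula: Shrinkage% = ((L_before - L_after) / L_before) * 100
Step 1: Shrinkage = 31 - 28.2 = 2.8 cm
Step 2: Shrinkage% = (2.8 / 31) * 100
Step 3: Shrinkage% = 0.090323 * 100 = 9.0323% ≈ 9.0%

9.0%


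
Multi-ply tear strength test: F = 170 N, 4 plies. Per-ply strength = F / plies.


Formula: Per-ply strength = Total force / Number of plies
Per-ply = 170 N / 4
Per-ply = 42.5 N

42.5 N


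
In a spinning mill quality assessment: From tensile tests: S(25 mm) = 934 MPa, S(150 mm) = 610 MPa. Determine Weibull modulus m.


Formula: m = ln(L1/L2) / ln(S2/S1)
Step 1: ln(L1/L2) = ln(25/150) = -1.79176
Step 2: S2/S1 = 610/934 = 0.6531
Step 3: ln(S2/S1) = ln(0.6531) = -0.42603
Step 4: m = -1.79176 / -0.42603 = 4.21

4.21 (Weibull m)


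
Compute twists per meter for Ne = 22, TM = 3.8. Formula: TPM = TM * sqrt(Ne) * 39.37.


Formula: TPM = TM * sqrt(Ne) * 39.37
Step 1: sqrt(Ne) = sqrt(22) = 4.6904
Step 2: TM * sqrt(Ne) = 3.8 * 4.6904 = 17.8235
Step 3: TPM = 17.8235 * 39.37 = 702 twists/m

702 twists/m


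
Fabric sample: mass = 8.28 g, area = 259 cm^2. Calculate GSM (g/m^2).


Formula: GSM = mass_g / area_m2
Step 1: Convert area: 259 cm^2 = 259 / 10000 = 0.0259 m^2
Step 2: GSM = 8.28 g / 0.0259 m^2 = 319.7 g/m^2

319.7 g/m^2


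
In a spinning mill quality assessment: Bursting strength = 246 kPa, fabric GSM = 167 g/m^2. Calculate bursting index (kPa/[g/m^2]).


Formula: Bursting Index = Bursting Strength / Fabric GSM
BI = 246 kPa / 167 g/m^2
BI = 1.473 kPa/(g/m^2)

1.473 kPa/(g/m^2)


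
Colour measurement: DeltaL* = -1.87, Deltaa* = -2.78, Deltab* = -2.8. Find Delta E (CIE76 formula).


Formula: Delta E = sqrt(dL*^2 + da*^2 + db*^2)
Step 1: dL*^2 = (-1.87)^2 = 3.4969
Step 2: da*^2 = (-2.78)^2 = 7.7284
Step 3: db*^2 = (-2.8)^2 = 7.84
Step 4: Sum = 3.4969 + 7.7284 + 7.84 = 19.0653
Step 5: Delta E = sqrt(19.0653) = 4.37

4.37 Delta E


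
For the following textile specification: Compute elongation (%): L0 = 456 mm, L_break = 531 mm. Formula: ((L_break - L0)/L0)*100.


Formula: Elongation (%) = ((L_break - L0) / L0) * 100
Step 1: Extension = 531 - 456 = 75 mm
Step 2: Elongation = (75 / 456) * 100
Step 3: Elongation = 0.164474 * 100 = 16.4474% ≈ 16.4%

16.4%


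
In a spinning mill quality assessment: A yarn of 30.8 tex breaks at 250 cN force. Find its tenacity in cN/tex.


Formula: Tenacity = Breaking force / Linear density
Tenacity = 250 cN / 30.8 tex
Tenacity = 8.12 cN/tex

8.12 cN/tex


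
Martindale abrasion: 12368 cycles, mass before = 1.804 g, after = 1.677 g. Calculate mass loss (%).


Formula: Mass loss% = ((m_before - m_after) / m_before) * 100
Step 1: Mass loss = 1.804 - 1.677 = 0.127 g
Step 2: Ratio = 0.127 / 1.804 = 0.0703991
Step 3: Mass loss% = 0.0703991 * 100 = 7.03991% ≈ 7.04%

7.04%


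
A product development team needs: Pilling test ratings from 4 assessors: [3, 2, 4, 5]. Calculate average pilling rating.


Formula: Mean = sum / count
Sum = 3 + 2 + 4 + 5 = 14
Mean = 14 / 4 = 3.5

3.5


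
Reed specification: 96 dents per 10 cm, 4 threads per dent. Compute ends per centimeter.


Formula: EPC = (dents per 10 cm * ends per dent) / 10
Step 1: Total ends per 10 cm = 96 * 4 = 384
Step 2: EPC = 384 / 10 = 38.4 ends/cm

38.4 ends/cm


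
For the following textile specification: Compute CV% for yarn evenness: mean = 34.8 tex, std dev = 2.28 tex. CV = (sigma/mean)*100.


Formula: CV% = (standard deviation / mean) * 100
Step 1: Ratio = 2.28 / 34.8 = 0.065517
Step 2: CV% = 0.065517 * 100 = 6.5517% ≈ 6.6%

6.6%


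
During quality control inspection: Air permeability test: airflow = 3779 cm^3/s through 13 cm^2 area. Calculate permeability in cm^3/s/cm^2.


Formula: Air Permeability = Airflow / Test Area
AP = 3779 cm^3/s / 13 cm^2
AP = 290.7 cm^3/s/cm^2

290.7 cm^3/s/cm^2


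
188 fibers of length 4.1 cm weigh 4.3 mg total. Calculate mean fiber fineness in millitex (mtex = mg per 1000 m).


Formula: fineness (mtex) = mass (mg) / total length (km) = (mass_mg / total_length_m) * 1000
Step 1: Convert fiber length: 4.1 cm = 0.041 m
Step 2: Total fiber length = 188 * 0.041 = 7.708 m
Step 3: Linear density = 4.3 mg / 7.708 m = 0.5579 mg/m
Step 4: fineness = 0.5579 * 1000 = 557.9 mtex

557.9 mtex


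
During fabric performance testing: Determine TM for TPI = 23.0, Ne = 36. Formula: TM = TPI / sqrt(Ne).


Formula: TM = TPI / sqrt(Ne)
Step 1: sqrt(Ne) = sqrt(36) = 6
Step 2: TM = 23.0 / 6 = 3.83

3.83 TM


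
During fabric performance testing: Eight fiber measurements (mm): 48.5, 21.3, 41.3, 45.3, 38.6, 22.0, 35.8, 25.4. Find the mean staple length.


Formula: Mean = sum of lengths / count
Sum = 48.5 + 21.3 + 41.3 + 45.3 + 38.6 + 22.0 + 35.8 + 25.4
Sum = 278.2 mm
Mean = 278.2 / 8 = 34.78 mm

34.78 mm


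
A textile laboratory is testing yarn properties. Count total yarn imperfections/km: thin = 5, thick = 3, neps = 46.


Formula: Total = thin places + thick places + neps
Total = 5 + 3 + 46
Total = 54 imperfections/km

54 imperfections/km


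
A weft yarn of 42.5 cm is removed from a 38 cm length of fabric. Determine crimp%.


Formula: Crimp% = ((L_yarn - L_fabric) / L_fabric) * 100
Step 1: Extension = 42.5 - 38 = 4.5 cm
Step 2: Crimp% = (4.5 / 38) * 100
Step 3: Crimp% = 0.118421 * 100 = 11.8421% ≈ 11.8%

11.8%


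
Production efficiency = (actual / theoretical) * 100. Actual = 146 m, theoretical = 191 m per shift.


Formula: Efficiency% = (Actual output / Theoretical output) * 100
Efficiency% = (146 / 191) * 100
Efficiency% = 0.764398 * 100 = 76.4398% ≈ 76.4%

76.4%


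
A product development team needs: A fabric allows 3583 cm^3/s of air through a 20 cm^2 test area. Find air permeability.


Formula: Air Permeability = Airflow / Test Area
AP = 3583 cm^3/s / 20 cm^2
AP = 179.2 cm^3/s/cm^2

179.2 cm^3/s/cm^2


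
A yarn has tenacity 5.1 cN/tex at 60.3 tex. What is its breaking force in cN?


Formula: Breaking force = Tenacity * Linear density
F = 5.1 cN/tex * 60.3 tex
F = 307.53 cN

307.53 cN


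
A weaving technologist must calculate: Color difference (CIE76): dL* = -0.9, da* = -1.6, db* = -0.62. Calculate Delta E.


Formula: Delta E = sqrt(dL*^2 + da*^2 + db*^2)
Step 1: dL*^2 = (-0.9)^2 = 0.81
Step 2: da*^2 = (-1.6)^2 = 2.56
Step 3: db*^2 = (-0.62)^2 = 0.3844
Step 4: Sum = 0.81 + 2.56 + 0.3844 = 3.7544
Step 5: Delta E = sqrt(3.7544) = 1.94

1.94 Delta E


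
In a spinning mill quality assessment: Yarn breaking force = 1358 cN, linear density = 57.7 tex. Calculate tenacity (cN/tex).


Formula: Tenacity = Breaking force / Linear density
Tenacity = 1358 cN / 57.7 tex
Tenacity = 23.54 cN/tex

23.54 cN/tex


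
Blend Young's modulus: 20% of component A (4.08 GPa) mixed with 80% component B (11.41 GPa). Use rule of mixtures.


Formula: Blend property = (fraction_A * property_A) + (fraction_B * property_B)
Step 1: Contribution A = 20/100 * 4.08 GPa = 0.816 GPa
Step 2: Contribution B = 80/100 * 11.41 GPa = 9.128 GPa
Step 3: Blend Young's modulus = 0.816 + 9.128 = 9.944 GPa

9.944 GPa


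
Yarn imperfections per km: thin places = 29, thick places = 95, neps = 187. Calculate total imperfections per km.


Formula: Total = thin places + thick places + neps
Total = 29 + 95 + 187
Total = 311 imperfections/km

311 imperfections/km


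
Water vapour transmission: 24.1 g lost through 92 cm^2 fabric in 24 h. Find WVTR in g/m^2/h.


Formula: WVTR = mass_loss / (area * time)
Step 1: Convert area: 92 cm^2 = 0.0092 m^2
Step 2: WVTR = 24.1 g / (0.0092 m^2 * 24 h)
Step 3: WVTR = 24.1 / 0.2208 = 109.1 g/m^2/h

109.1 g/m^2/h


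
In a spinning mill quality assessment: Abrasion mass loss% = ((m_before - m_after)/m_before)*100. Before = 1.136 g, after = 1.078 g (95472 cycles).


Formula: Mass loss% = ((m_before - m_after) / m_before) * 100
Step 1: Mass loss = 1.136 - 1.078 = 0.058 g
Step 2: Ratio = 0.058 / 1.136 = 0.0510563
Step 3: Mass loss% = 0.0510563 * 100 = 5.10563% ≈ 5.11%

5.11%


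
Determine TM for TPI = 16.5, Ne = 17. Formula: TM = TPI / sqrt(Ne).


Formula: TM = TPI / sqrt(Ne)
Step 1: sqrt(Ne) = sqrt(17) = 4.1231
Step 2: TM = 16.5 / 4.1231 = 4.00

4.00 TM


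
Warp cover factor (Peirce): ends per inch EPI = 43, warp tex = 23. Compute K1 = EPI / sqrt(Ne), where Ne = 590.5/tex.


Formula: K1 = EPI / sqrt(Ne), with Ne = 590.5 / tex_warp
Step 1: Ne = 590.5 / 23 = 25.674
Step 2: sqrt(Ne) = sqrt(25.674) = 5.067
Step 3: K1 = 43 / 5.067 = 8.5

8.5


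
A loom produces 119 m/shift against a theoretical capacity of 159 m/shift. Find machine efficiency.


Formula: Efficiency% = (Actual output / Theoretical output) * 100
Efficiency% = (119 / 159) * 100
Efficiency% = 0.748428 * 100 = 74.8428% ≈ 74.8%

74.8%


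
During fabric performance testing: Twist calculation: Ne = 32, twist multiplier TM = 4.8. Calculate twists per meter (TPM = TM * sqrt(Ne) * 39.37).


Formula: TPM = TM * sqrt(Ne) * 39.37
Step 1: sqrt(Ne) = sqrt(32) = 5.6569
Step 2: TM * sqrt(Ne) = 4.8 * 5.6569 = 27.1531
Step 3: TPM = 27.1531 * 39.37 = 1069 twists/m

1069 twists/m


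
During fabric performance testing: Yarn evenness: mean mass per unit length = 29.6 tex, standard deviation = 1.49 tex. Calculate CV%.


Formula: CV% = (standard deviation / mean) * 100
Step 1: Ratio = 1.49 / 29.6 = 0.050338
Step 2: CV% = 0.050338 * 100 = 5.0338% ≈ 5.0%

5.0%


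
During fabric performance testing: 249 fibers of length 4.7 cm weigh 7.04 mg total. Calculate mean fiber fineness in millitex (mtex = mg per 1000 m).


Formula: fineness (mtex) = mass (mg) / total length (km) = (mass_mg / total_length_m) * 1000
Step 1: Convert fiber length: 4.7 cm = 0.047 m
Step 2: Total fiber length = 249 * 0.047 = 11.703 m
Step 3: Linear density = 7.04 mg / 11.703 m = 0.6016 mg/m
Step 4: fineness = 0.6016 * 1000 = 601.6 mtex

601.6 mtex


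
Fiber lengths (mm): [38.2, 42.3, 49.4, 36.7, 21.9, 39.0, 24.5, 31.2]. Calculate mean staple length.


Formula: Mean = sum of lengths / count
Sum = 38.2 + 42.3 + 49.4 + 36.7 + 21.9 + 39.0 + 24.5 + 31.2
Sum = 283.2 mm
Mean = 283.2 / 8 = 35.40 mm

35.40 mm


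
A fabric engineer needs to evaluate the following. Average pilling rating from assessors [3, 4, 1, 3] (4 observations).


Formula: Mean = sum / count
Sum = 3 + 4 + 1 + 3 = 11
Mean = 11 / 4 = 2.8

2.8


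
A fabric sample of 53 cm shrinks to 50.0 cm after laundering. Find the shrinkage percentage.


Formula: Shrinkage% = ((L_before - L_after) / L_before) * 100
Step 1: Shrinkage = 53 - 50.0 = 3.0 cm
Step 2: Shrinkage% = (3.0 / 53) * 100
Step 3: Shrinkage% = 0.056604 * 100 = 5.6604% ≈ 5.7%

5.7%


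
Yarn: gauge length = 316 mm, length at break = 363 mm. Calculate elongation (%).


Formula: Elongation (%) = ((L_break - L0) / L0) * 100
Step 1: Extension = 363 - 316 = 47 mm
Step 2: Elongation = (47 / 316) * 100
Step 3: Elongation = 0.148734 * 100 = 14.8734% ≈ 14.9%

14.9%


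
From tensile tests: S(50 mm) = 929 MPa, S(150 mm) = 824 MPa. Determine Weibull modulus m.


Formula: m = ln(L1/L2) / ln(S2/S1)
Step 1: ln(L1/L2) = ln(50/150) = -1.09861
Step 2: S2/S1 = 824/929 = 0.88698
Step 3: ln(S2/S1) = ln(0.88698) = -0.11993
Step 4: m = -1.09861 / -0.11993 = 9.16

9.16 (Weibull m)


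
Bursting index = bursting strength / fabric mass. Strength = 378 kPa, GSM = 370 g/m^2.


Formula: Bursting Index = Bursting Strength / Fabric GSM
BI = 378 kPa / 370 g/m^2
BI = 1.022 kPa/(g/m^2)

1.022 kPa/(g/m^2)


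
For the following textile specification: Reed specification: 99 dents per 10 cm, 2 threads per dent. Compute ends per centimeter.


Formula: EPC = (dents per 10 cm * ends per dent) / 10
Step 1: Total ends per 10 cm = 99 * 2 = 198
Step 2: EPC = 198 / 10 = 19.8 ends/cm

19.8 ends/cm


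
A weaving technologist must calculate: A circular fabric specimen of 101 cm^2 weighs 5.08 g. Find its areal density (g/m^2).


Formula: GSM = mass_g / area_m2
Step 1: Convert area: 101 cm^2 = 101 / 10000 = 0.0101 m^2
Step 2: GSM = 5.08 g / 0.0101 m^2 = 503.0 g/m^2

503.0 g/m^2


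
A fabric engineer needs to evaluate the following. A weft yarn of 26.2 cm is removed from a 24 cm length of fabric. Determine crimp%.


Formula: Crimp% = ((L_yarn - L_fabric) / L_fabric) * 100
Step 1: Extension = 26.2 - 24 = 2.2 cm
Step 2: Crimp% = (2.2 / 24) * 100
Step 3: Crimp% = 0.091667 * 100 = 9.1667% ≈ 9.2%

9.2%


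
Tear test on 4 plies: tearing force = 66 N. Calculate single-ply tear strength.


Formula: Per-ply strength = Total force / Number of plies
Per-ply = 66 N / 4
Per-ply = 16.5 N

16.5 N


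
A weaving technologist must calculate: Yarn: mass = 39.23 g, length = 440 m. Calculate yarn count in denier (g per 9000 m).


Formula: den = (mass_g / length_m) * 9000
Substituting: den = (39.23 / 440) * 9000
Intermediate: 39.23 / 440 = 0.08915909 g/m
den = 0.08915909 * 9000 = 802.4 denier

802.4 denier


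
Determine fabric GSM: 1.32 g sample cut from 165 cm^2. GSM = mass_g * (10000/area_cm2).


Formula: GSM = mass_g / area_m2
Step 1: Convert area: 165 cm^2 = 165 / 10000 = 0.0165 m^2
Step 2: GSM = 1.32 g / 0.0165 m^2 = 80.0 g/m^2

80.0 g/m^2


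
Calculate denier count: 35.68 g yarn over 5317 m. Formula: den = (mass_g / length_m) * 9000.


Formula: den = (mass_g / length_m) * 9000
Substituting: den = (35.68 / 5317) * 9000
Intermediate: 35.68 / 5317 = 0.00671055 g/m
den = 0.00671055 * 9000 = 60.4 denier

60.4 denier


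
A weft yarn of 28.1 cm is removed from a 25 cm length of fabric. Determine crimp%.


Formula: Crimp% = ((L_yarn - L_fabric) / L_fabric) * 100
Step 1: Extension = 28.1 - 25 = 3.1 cm
Step 2: Crimp% = (3.1 / 25) * 100
Step 3: Crimp% = 0.124 * 100 = 12.4%

12.4%


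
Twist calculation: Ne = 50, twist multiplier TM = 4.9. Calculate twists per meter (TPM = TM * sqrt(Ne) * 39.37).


Formula: TPM = TM * sqrt(Ne) * 39.37
Step 1: sqrt(Ne) = sqrt(50) = 7.0711
Step 2: TM * sqrt(Ne) = 4.9 * 7.0711 = 34.6484
Step 3: TPM = 34.6484 * 39.37 = 1364 twists/m

1364 twists/m


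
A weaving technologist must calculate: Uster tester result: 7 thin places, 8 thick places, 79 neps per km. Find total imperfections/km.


Formula: Total = thin places + thick places + neps
Total = 7 + 8 + 79
Total = 94 imperfections/km

94 imperfections/km


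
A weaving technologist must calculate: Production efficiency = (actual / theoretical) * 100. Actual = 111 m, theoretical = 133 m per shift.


Formula: Efficiency% = (Actual output / Theoretical output) * 100
Efficiency% = (111 / 133) * 100
Efficiency% = 0.834586 * 100 = 83.4586% ≈ 83.5%

83.5%


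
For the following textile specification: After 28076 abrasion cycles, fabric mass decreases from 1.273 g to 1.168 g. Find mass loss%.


Formula: Mass loss% = ((m_before - m_after) / m_before) * 100
Step 1: Mass loss = 1.273 - 1.168 = 0.105 g
Step 2: Ratio = 0.105 / 1.273 = 0.0824823
Step 3: Mass loss% = 0.0824823 * 100 = 8.24823% ≈ 8.25%

8.25%


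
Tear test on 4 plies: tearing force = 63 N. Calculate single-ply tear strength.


Formula: Per-ply strength = Total force / Number of plies
Per-ply = 63 N / 4
Per-ply = 15.75 N

15.75 N


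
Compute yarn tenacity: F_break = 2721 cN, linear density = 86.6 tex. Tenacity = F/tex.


Formula: Tenacity = Breaking force / Linear density
Tenacity = 2721 cN / 86.6 tex
Tenacity = 31.42 cN/tex

31.42 cN/tex


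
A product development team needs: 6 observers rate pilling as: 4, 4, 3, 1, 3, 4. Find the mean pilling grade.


Formula: Mean = sum / count
Sum = 4 + 4 + 3 + 1 + 3 + 4 = 19
Mean = 19 / 6 = 3.2

3.2


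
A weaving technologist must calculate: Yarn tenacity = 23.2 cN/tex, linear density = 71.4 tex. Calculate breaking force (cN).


Formula: Breaking force = Tenacity * Linear density
F = 23.2 cN/tex * 71.4 tex
F = 1656.48 cN

1656.48 cN


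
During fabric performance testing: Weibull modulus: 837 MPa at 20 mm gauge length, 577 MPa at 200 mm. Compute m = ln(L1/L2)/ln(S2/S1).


Formula: m = ln(L1/L2) / ln(S2/S1)
Step 1: ln(L1/L2) = ln(20/200) = -2.30259
Step 2: S2/S1 = 577/837 = 0.68937
Step 3: ln(S2/S1) = ln(0.68937) = -0.37198
Step 4: m = -2.30259 / -0.37198 = 6.19

6.19 (Weibull m)


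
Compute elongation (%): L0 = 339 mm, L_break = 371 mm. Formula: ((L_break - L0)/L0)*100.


Formula: Elongation (%) = ((L_break - L0) / L0) * 100
Step 1: Extension = 371 - 339 = 32 mm
Step 2: Elongation = (32 / 339) * 100
Step 3: Elongation = 0.094395 * 100 = 9.4395% ≈ 9.4%

9.4%


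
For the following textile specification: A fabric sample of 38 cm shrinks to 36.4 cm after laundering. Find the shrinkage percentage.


Formula: Shrinkage% = ((L_before - L_after) / L_before) * 100
Step 1: Shrinkage = 38 - 36.4 = 1.6 cm
Step 2: Shrinkage% = (1.6 / 38) * 100
Step 3: Shrinkage% = 0.042105 * 100 = 4.2105% ≈ 4.2%

4.2%


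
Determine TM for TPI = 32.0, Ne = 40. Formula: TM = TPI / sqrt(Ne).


Formula: TM = TPI / sqrt(Ne)
Step 1: sqrt(Ne) = sqrt(40) = 6.3246
Step 2: TM = 32.0 / 6.3246 = 5.06

5.06 TM


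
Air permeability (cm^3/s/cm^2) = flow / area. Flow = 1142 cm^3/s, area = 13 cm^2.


Formula: Air Permeability = Airflow / Test Area
AP = 1142 cm^3/s / 13 cm^2
AP = 87.8 cm^3/s/cm^2

87.8 cm^3/s/cm^2


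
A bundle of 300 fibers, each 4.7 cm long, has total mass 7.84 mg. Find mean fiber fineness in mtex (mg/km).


Formula: fineness (mtex) = mass (mg) / total length (km) = (mass_mg / total_length_m) * 1000
Step 1: Convert fiber length: 4.7 cm = 0.047 m
Step 2: Total fiber length = 300 * 0.047 = 14.1 m
Step 3: Linear density = 7.84 mg / 14.1 m = 0.5560 mg/m
Step 4: fineness = 0.5560 * 1000 = 556.0 mtex

556.0 mtex


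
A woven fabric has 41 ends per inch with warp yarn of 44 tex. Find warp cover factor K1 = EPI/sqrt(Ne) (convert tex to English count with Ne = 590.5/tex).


Formula: K1 = EPI / sqrt(Ne), with Ne = 590.5 / tex_warp
Step 1: Ne = 590.5 / 44 = 13.42
Step 2: sqrt(Ne) = sqrt(13.42) = 3.6633
Step 3: K1 = 41 / 3.6633 = 11.2

11.2


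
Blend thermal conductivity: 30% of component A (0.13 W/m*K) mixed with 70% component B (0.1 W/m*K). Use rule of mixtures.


Formula: Blend property = (fraction_A * property_A) + (fraction_B * property_B)
Step 1: Contribution A = 30/100 * 0.13 W/m*K = 0.039 W/m*K
Step 2: Contribution B = 70/100 * 0.1 W/m*K = 0.07 W/m*K
Step 3: Blend thermal conductivity = 0.039 + 0.07 = 0.109 W/m*K

0.109 W/m*K


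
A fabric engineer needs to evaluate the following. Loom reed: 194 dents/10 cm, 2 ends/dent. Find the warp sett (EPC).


Formula: EPC = (dents per 10 cm * ends per dent) / 10
Step 1: Total ends per 10 cm = 194 * 2 = 388
Step 2: EPC = 388 / 10 = 38.8 ends/cm

38.8 ends/cm


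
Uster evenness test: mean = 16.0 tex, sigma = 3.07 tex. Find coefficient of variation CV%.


Formula: CV% = (standard deviation / mean) * 100
Step 1: Ratio = 3.07 / 16.0 = 0.191875
Step 2: CV% = 0.191875 * 100 = 19.1875% ≈ 19.2%

19.2%


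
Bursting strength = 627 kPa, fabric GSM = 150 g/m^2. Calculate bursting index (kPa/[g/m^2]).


Formula: Bursting Index = Bursting Strength / Fabric GSM
BI = 627 kPa / 150 g/m^2
BI = 4.180 kPa/(g/m^2)

4.180 kPa/(g/m^2)


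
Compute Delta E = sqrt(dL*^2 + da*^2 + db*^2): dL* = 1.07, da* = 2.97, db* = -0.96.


Formula: Delta E = sqrt(dL*^2 + da*^2 + db*^2)
Step 1: dL*^2 = 1.07^2 = 1.1449
Step 2: da*^2 = 2.97^2 = 8.8209
Step 3: db*^2 = (-0.96)^2 = 0.9216
Step 4: Sum = 1.1449 + 8.8209 + 0.9216 = 10.8874
Step 5: Delta E = sqrt(10.8874) = 3.3

3.3 Delta E


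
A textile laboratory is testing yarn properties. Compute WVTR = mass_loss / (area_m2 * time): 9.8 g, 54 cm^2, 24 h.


Formula: WVTR = mass_loss / (area * time)
Step 1: Convert area: 54 cm^2 = 0.0054 m^2
Step 2: WVTR = 9.8 g / (0.0054 m^2 * 24 h)
Step 3: WVTR = 9.8 / 0.1296 = 75.6 g/m^2/h

75.6 g/m^2/h


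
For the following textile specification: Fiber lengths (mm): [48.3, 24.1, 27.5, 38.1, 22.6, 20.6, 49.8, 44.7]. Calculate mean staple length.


Formula: Mean = sum of lengths / count
Sum = 48.3 + 24.1 + 27.5 + 38.1 + 22.6 + 20.6 + 49.8 + 44.7
Sum = 275.7 mm
Mean = 275.7 / 8 = 34.46 mm

34.46 mm


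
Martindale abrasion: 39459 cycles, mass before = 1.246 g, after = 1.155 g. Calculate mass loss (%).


Formula: Mass loss% = ((m_before - m_after) / m_before) * 100
Step 1: Mass loss = 1.246 - 1.155 = 0.091 g
Step 2: Ratio = 0.091 / 1.246 = 0.0730337
Step 3: Mass loss% = 0.0730337 * 100 = 7.30337% ≈ 7.30%

7.30%


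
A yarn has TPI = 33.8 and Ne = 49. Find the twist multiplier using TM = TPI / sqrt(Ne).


Formula: TM = TPI / sqrt(Ne)
Step 1: sqrt(Ne) = sqrt(49) = 7
Step 2: TM = 33.8 / 7 = 4.83

4.83 TM


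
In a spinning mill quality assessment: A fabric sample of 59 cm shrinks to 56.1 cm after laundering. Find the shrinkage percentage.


Formula: Shrinkage% = ((L_before - L_after) / L_before) * 100
Step 1: Shrinkage = 59 - 56.1 = 2.9 cm
Step 2: Shrinkage% = (2.9 / 59) * 100
Step 3: Shrinkage% = 0.049153 * 100 = 4.9153% ≈ 4.9%

4.9%


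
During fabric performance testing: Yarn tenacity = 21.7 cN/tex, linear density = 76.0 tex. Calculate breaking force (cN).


Formula: Breaking force = Tenacity * Linear density
F = 21.7 cN/tex * 76.0 tex
F = 1649.20 cN

1649.20 cN


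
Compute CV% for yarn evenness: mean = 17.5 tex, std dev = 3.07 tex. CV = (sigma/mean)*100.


Formula: CV% = (standard deviation / mean) * 100
Step 1: Ratio = 3.07 / 17.5 = 0.175429
Step 2: CV% = 0.175429 * 100 = 17.5429% ≈ 17.5%

17.5%


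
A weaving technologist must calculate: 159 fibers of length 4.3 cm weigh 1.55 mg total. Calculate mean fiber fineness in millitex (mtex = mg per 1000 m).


Formula: fineness (mtex) = mass (mg) / total length (km) = (mass_mg / total_length_m) * 1000
Step 1: Convert fiber length: 4.3 cm = 0.043 m
Step 2: Total fiber length = 159 * 0.043 = 6.837 m
Step 3: Linear density = 1.55 mg / 6.837 m = 0.2267 mg/m
Step 4: fineness = 0.2267 * 1000 = 226.7 mtex

226.7 mtex


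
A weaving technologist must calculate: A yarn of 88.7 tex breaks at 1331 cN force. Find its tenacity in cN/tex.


Formula: Tenacity = Breaking force / Linear density
Tenacity = 1331 cN / 88.7 tex
Tenacity = 15.01 cN/tex

15.01 cN/tex


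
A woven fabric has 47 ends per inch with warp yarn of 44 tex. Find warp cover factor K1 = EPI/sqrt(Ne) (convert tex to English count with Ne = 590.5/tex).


Formula: K1 = EPI / sqrt(Ne), with Ne = 590.5 / tex_warp
Step 1: Ne = 590.5 / 44 = 13.42
Step 2: sqrt(Ne) = sqrt(13.42) = 3.6633
Step 3: K1 = 47 / 3.6633 = 12.8

12.8


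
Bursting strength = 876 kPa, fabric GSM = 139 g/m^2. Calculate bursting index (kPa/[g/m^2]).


Formula: Bursting Index = Bursting Strength / Fabric GSM
BI = 876 kPa / 139 g/m^2
BI = 6.302 kPa/(g/m^2)

6.302 kPa/(g/m^2)


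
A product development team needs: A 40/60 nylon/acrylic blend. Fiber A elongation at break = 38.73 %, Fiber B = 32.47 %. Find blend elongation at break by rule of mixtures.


Formula: Blend property = (fraction_A * property_A) + (fraction_B * property_B)
Step 1: Contribution A = 40/100 * 38.73 % = 15.492 %
Step 2: Contribution B = 60/100 * 32.47 % = 19.482 %
Step 3: Blend elongation at break = 15.492 + 19.482 = 34.974 %

34.974 %


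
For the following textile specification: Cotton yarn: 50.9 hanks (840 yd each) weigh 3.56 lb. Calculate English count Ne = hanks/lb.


Formula: Ne = hanks / mass_lb
Substituting: Ne = 50.9 / 3.56
Ne = 14.3

14.3 Ne


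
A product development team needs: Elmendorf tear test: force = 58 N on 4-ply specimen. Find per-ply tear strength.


Formula: Per-ply strength = Total force / Number of plies
Per-ply = 58 N / 4
Per-ply = 14.5 N

14.5 N


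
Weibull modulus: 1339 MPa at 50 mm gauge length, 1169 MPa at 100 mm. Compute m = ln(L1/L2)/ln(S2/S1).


Formula: m = ln(L1/L2) / ln(S2/S1)
Step 1: ln(L1/L2) = ln(50/100) = -0.69315
Step 2: S2/S1 = 1169/1339 = 0.87304
Step 3: ln(S2/S1) = ln(0.87304) = -0.13577
Step 4: m = -0.69315 / -0.13577 = 5.11

5.11 (Weibull m)


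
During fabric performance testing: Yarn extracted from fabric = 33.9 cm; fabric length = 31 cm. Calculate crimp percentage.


Formula: Crimp% = ((L_yarn - L_fabric) / L_fabric) * 100
Step 1: Extension = 33.9 - 31 = 2.9 cm
Step 2: Crimp% = (2.9 / 31) * 100
Step 3: Crimp% = 0.093548 * 100 = 9.3548% ≈ 9.4%

9.4%


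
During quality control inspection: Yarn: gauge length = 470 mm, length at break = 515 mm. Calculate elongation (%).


Formula: Elongation (%) = ((L_break - L0) / L0) * 100
Step 1: Extension = 515 - 470 = 45 mm
Step 2: Elongation = (45 / 470) * 100
Step 3: Elongation = 0.095745 * 100 = 9.5745% ≈ 9.6%

9.6%


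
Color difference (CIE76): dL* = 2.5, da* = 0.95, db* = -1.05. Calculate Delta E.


Formula: Delta E = sqrt(dL*^2 + da*^2 + db*^2)
Step 1: dL*^2 = 2.5^2 = 6.25
Step 2: da*^2 = 0.95^2 = 0.9025
Step 3: db*^2 = (-1.05)^2 = 1.1025
Step 4: Sum = 6.25 + 0.9025 + 1.1025 = 8.255
Step 5: Delta E = sqrt(8.255) = 2.87

2.87 Delta E


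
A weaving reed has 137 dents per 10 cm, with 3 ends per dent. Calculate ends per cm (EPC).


Formula: EPC = (dents per 10 cm * ends per dent) / 10
Step 1: Total ends per 10 cm = 137 * 3 = 411
Step 2: EPC = 411 / 10 = 41.1 ends/cm

41.1 ends/cm
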